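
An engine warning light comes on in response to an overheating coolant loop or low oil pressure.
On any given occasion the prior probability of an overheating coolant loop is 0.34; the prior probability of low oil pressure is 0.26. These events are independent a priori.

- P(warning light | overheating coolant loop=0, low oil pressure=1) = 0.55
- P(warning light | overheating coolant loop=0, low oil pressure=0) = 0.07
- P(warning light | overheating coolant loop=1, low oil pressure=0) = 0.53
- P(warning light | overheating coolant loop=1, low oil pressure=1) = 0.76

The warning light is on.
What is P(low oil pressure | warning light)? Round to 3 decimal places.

P(low oil pressure | warning light) ≈ 0.491

By total probability over the 4 (overheating coolant loop, low oil pressure) configurations:
  P(warning light) = 0.07×0.66×0.74 + 0.55×0.66×0.26 + 0.53×0.34×0.74 + 0.76×0.34×0.26
        = 0.034188 + 0.094380 + 0.133348 + 0.067184 = 0.329100
The terms with low oil pressure present sum to 0.161564, so
  P(low oil pressure | warning light) = 0.161564 / 0.329100 ≈ 0.491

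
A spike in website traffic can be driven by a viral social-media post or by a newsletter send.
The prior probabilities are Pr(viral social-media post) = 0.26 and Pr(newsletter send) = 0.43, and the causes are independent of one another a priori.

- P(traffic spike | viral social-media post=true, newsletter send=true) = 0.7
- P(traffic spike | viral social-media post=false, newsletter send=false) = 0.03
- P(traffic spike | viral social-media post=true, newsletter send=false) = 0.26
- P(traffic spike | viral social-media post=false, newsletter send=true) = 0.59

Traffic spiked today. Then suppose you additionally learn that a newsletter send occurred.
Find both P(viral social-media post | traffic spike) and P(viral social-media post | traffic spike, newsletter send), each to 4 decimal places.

P(viral social-media post | traffic spike) ≈ 0.3682; P(viral social-media post | traffic spike, newsletter send) ≈ 0.2942

Weight on viral social-media post=true, given the evidence: 0.038532 + 0.078260 = 0.116792
Denominator P(traffic spike): 0.03×0.74×0.57 + 0.59×0.74×0.43 + 0.26×0.26×0.57 + 0.7×0.26×0.43 = 0.317184
Posterior = 0.116792 / 0.317184 ≈ 0.3682

Now condition on the additional information:
Numerator (weight on configurations with viral social-media post): 0.7*0.26 = 0.182000
The normalizing constant is 0.59*0.74 + 0.7*0.26 = 0.618600
P(viral social-media post | traffic spike, newsletter send) = 0.182000/0.618600 ≈ 0.2942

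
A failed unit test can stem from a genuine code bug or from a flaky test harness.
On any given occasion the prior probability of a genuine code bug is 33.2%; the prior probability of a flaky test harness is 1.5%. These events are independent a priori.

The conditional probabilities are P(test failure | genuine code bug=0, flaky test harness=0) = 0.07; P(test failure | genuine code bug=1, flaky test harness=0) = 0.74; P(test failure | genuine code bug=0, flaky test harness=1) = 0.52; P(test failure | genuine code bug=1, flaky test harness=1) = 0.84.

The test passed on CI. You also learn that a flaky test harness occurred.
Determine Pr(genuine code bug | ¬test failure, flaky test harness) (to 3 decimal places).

Sum P(¬test failure|·) weighted by the priors over both values of genuine code bug:
  P(¬test failure | flaky test harness) = 0.48×0.668 + 0.16×0.332
        = 0.320640 + 0.053120 = 0.373760
Keeping only the genuine code bug-present terms gives 0.053120, so
  P(genuine code bug | ¬test failure, flaky test harness) = 0.053120 / 0.373760 ≈ 0.142

Pr(genuine code bug | ¬test failure, flaky test harness) ≈ 0.142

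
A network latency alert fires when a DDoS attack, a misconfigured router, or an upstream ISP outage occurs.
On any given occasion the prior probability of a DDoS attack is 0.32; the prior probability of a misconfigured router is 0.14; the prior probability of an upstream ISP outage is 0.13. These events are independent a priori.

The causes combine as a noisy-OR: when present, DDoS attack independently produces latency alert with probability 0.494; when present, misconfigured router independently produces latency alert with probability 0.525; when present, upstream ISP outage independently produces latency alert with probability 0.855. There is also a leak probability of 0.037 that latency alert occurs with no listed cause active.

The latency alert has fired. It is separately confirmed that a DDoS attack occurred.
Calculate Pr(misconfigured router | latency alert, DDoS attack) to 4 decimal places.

Under noisy-OR, P(latency alert | causes) = 1 − (1−0.037)·∏(1−qᵢ) over the active causes.
By total probability over the 4 (misconfigured router, upstream ISP outage) configurations:
  P(latency alert | DDoS attack) = 0.512722*0.86*0.87 + 0.929345*0.86*0.13 + 0.768543*0.14*0.87 + 0.966439*0.14*0.13
        = 0.383619 + 0.103901 + 0.093609 + 0.017589 = 0.598718
Configurations with misconfigured router contribute 0.111198, so
  P(misconfigured router | latency alert, DDoS attack) = 0.111198 / 0.598718 ≈ 0.1857

Pr(misconfigured router | latency alert, DDoS attack) ≈ 0.1857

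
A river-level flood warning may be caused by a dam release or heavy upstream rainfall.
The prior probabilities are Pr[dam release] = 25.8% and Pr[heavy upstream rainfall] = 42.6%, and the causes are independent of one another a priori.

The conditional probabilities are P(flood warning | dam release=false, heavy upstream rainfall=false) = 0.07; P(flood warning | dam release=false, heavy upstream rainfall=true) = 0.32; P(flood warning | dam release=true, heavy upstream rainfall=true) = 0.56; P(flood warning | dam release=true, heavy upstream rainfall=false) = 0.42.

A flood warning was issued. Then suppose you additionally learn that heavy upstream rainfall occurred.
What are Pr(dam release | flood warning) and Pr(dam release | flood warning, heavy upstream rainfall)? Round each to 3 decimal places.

Numerator (weight on configurations with dam release): 0.062199 + 0.061548 = 0.123747
Denominator P(flood warning): 0.07·0.742·0.574 + 0.32·0.742·0.426 + 0.42·0.258·0.574 + 0.56·0.258·0.426 = 0.254710
P(dam release | flood warning) = 0.123747/0.254710 ≈ 0.486

Now also conditioning on heavy upstream rainfall=true:
P(flood warning | heavy upstream rainfall) = 0.32·0.742 + 0.56·0.258 = 0.237440 + 0.144480 = 0.381920
Restricting to configurations with dam release present: 0.56·0.258 = 0.144480.
Hence the posterior is 0.144480/0.381920 ≈ 0.378.
Conditioning on heavy upstream rainfall lowers the posterior on dam release: the classic explaining-away effect in a common-effect structure.

Pr(dam release | flood warning) ≈ 0.486; Pr(dam release | flood warning, heavy upstream rainfall) ≈ 0.378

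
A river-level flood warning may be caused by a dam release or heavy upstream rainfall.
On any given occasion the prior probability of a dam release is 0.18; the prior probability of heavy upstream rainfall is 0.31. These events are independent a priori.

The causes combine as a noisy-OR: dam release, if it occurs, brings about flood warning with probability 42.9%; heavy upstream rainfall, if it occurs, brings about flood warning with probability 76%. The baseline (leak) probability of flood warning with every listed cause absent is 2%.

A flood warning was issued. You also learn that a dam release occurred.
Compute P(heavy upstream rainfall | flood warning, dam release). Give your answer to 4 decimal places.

Under noisy-OR, P(flood warning | causes) = 1 − (1−0.02)·∏(1−qᵢ) over the active causes.
Sum P(flood warning|·) weighted by the priors over both values of heavy upstream rainfall:
  P(flood warning | dam release) = 0.44042×0.69 + 0.865701×0.31
        = 0.303890 + 0.268367 = 0.572257
Keeping only the heavy upstream rainfall-present terms gives 0.268367, so
  P(heavy upstream rainfall | flood warning, dam release) = 0.268367 / 0.572257 ≈ 0.4690

P(heavy upstream rainfall | flood warning, dam release) ≈ 0.4690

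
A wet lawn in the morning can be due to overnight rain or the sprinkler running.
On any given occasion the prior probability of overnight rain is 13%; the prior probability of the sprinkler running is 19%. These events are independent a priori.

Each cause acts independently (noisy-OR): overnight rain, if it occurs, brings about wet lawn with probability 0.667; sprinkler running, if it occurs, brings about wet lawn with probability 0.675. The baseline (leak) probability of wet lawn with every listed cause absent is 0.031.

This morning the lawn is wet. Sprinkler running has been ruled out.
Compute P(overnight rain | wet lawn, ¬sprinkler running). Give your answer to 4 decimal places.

Under noisy-OR, P(wet lawn | causes) = 1 − (1−0.031)·∏(1−qᵢ) over the active causes.
Sum P(wet lawn|·) weighted by the priors over both values of overnight rain:
  P(wet lawn | ¬sprinkler running) = 0.031·0.87 + 0.677323·0.13
        = 0.026970 + 0.088052 = 0.115022
Keeping only the overnight rain-present terms gives 0.088052, so
  P(overnight rain | wet lawn, ¬sprinkler running) = 0.088052 / 0.115022 ≈ 0.7655

P(overnight rain | wet lawn, ¬sprinkler running) ≈ 0.7655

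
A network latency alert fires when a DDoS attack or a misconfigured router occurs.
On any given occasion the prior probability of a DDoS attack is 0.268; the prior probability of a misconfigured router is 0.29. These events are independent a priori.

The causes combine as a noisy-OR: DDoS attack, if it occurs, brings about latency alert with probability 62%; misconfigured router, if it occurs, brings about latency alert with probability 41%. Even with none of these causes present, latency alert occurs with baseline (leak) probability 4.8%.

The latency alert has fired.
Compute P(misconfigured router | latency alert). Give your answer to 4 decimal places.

P(misconfigured router | latency alert) ≈ 0.5130

Under noisy-OR, P(latency alert | causes) = 1 − (1−0.048)·∏(1−qᵢ) over the active causes.
By total probability over the 4 (DDoS attack, misconfigured router) configurations:
  P(latency alert) = 0.048*0.732*0.71 + 0.43832*0.732*0.29 + 0.63824*0.268*0.71 + 0.786562*0.268*0.29
        = 0.024947 + 0.093047 + 0.121444 + 0.061132 = 0.300570
The terms with misconfigured router present sum to 0.154179, so
  P(misconfigured router | latency alert) = 0.154179 / 0.300570 ≈ 0.5130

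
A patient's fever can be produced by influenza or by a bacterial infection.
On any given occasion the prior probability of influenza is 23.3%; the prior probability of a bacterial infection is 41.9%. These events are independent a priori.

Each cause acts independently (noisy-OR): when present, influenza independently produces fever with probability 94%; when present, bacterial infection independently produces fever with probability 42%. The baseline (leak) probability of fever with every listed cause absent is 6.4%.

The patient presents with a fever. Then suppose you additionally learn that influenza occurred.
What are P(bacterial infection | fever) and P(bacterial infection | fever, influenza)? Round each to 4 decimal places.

Under noisy-OR, P(fever | causes) = 1 − (1−0.064)·∏(1−qᵢ) over the active causes.
By total probability over the 4 (influenza, bacterial infection) configurations:
  P(fever) = 0.064·0.767·0.581 + 0.45712·0.767·0.419 + 0.94384·0.233·0.581 + 0.967427·0.233·0.419
        = 0.028520 + 0.146906 + 0.127770 + 0.094447 = 0.397643
Configurations with bacterial infection contribute 0.241353, so
  P(bacterial infection | fever) = 0.241353 / 0.397643 ≈ 0.6070

Now also conditioning on influenza=true:
For the numerator, keep only bacterial infection=true terms: 0.967427·0.419 = 0.405352
Denominator P(fever | influenza): 0.94384·0.581 + 0.967427·0.419 = 0.953723
Posterior = 0.405352 / 0.953723 ≈ 0.4250

P(bacterial infection | fever) ≈ 0.6070; P(bacterial infection | fever, influenza) ≈ 0.4250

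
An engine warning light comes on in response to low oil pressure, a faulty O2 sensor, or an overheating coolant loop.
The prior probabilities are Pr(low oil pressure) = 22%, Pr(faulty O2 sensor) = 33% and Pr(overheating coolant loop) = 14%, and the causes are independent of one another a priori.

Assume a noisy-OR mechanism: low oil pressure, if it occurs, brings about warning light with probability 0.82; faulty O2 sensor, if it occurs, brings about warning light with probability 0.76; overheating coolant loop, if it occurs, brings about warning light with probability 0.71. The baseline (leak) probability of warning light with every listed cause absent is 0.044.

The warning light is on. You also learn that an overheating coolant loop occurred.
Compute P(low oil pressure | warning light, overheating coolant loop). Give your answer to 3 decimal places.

P(low oil pressure | warning light, overheating coolant loop) ≈ 0.255

Under noisy-OR, P(warning light | causes) = 1 − (1−0.044)·∏(1−qᵢ) over the active causes.
For the numerator, keep only low oil pressure=true terms: 0.140044 + 0.071730 = 0.211774
The normalizing constant is 0.72276*0.78*0.67 + 0.933462*0.78*0.33 + 0.950097*0.22*0.67 + 0.988023*0.22*0.33 = 0.829761
P(low oil pressure | warning light, overheating coolant loop) = 0.211774/0.829761 ≈ 0.255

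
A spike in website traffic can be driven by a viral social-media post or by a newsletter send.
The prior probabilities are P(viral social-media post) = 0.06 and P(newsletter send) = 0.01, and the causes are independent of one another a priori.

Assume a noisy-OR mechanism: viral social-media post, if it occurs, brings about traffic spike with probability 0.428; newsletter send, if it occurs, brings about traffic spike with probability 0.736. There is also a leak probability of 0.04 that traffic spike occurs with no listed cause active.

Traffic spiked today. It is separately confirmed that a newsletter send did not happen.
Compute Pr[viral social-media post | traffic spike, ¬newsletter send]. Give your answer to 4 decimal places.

Pr[viral social-media post | traffic spike, ¬newsletter send] ≈ 0.4184

Under noisy-OR, P(traffic spike | causes) = 1 − (1−0.04)·∏(1−qᵢ) over the active causes.
Numerator (weight on configurations with viral social-media post): 0.45088*0.06 = 0.027053
The normalizing constant is 0.04*0.94 + 0.45088*0.06 = 0.064653
Posterior = 0.027053 / 0.064653 ≈ 0.4184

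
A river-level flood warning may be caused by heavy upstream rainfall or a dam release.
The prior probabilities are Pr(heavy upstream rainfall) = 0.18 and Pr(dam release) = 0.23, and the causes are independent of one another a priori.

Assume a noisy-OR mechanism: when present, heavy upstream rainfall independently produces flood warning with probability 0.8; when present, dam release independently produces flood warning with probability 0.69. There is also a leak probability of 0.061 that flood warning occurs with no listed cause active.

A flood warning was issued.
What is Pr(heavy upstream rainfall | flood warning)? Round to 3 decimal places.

Under noisy-OR, P(flood warning | causes) = 1 − (1−0.061)·∏(1−qᵢ) over the active causes.
P(flood warning) = 0.061×0.82×0.77 + 0.70891×0.82×0.23 + 0.8122×0.18×0.77 + 0.941782×0.18×0.23 = 0.038515 + 0.133700 + 0.112571 + 0.038990 = 0.323776
Of this, 0.151561 comes from 0.112571 + 0.038990 (the heavy upstream rainfall=true cases).
Hence the posterior is 0.151561/0.323776 ≈ 0.468.

Pr(heavy upstream rainfall | flood warning) ≈ 0.468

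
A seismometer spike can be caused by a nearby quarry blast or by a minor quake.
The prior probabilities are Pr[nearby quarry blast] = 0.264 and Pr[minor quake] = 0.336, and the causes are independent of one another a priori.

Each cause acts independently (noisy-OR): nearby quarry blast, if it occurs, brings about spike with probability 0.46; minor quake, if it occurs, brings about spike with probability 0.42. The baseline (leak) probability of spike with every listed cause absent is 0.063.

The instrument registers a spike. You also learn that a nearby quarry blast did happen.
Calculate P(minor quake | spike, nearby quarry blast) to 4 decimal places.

Under noisy-OR, P(spike | causes) = 1 − (1−0.063)·∏(1−qᵢ) over the active causes.
Sum P(spike|·) weighted by the priors over both values of minor quake:
  P(spike | nearby quarry blast) = 0.49402·0.664 + 0.706532·0.336
        = 0.328029 + 0.237395 = 0.565424
Configurations with minor quake contribute 0.237395, so
  P(minor quake | spike, nearby quarry blast) = 0.237395 / 0.565424 ≈ 0.4199

P(minor quake | spike, nearby quarry blast) ≈ 0.4199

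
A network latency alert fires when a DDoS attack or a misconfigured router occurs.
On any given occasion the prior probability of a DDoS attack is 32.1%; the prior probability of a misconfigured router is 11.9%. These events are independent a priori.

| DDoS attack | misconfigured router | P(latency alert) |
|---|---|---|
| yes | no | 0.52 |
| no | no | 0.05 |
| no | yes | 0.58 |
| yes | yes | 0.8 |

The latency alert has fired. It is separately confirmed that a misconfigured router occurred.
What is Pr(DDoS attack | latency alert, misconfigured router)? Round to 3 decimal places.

For the numerator, keep only DDoS attack=true terms: 0.8·0.321 = 0.256800
Denominator P(latency alert | misconfigured router): 0.58·0.679 + 0.8·0.321 = 0.650620
Posterior = 0.256800 / 0.650620 ≈ 0.395

Pr(DDoS attack | latency alert, misconfigured router) ≈ 0.395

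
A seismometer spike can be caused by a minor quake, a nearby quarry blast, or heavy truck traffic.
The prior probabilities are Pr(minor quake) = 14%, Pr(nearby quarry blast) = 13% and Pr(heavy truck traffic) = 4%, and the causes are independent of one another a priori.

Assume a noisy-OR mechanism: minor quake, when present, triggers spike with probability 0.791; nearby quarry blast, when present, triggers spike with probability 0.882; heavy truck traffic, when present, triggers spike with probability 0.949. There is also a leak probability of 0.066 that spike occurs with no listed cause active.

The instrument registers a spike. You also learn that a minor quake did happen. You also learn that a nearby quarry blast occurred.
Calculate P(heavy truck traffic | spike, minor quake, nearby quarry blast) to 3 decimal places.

Under noisy-OR, P(spike | causes) = 1 − (1−0.066)·∏(1−qᵢ) over the active causes.
Weight on heavy truck traffic=true, given the evidence: 0.998825·0.04 = 0.039953
Normalizer over all consistent configurations: 0.976966·0.96 + 0.998825·0.04 = 0.977840
P(heavy truck traffic | spike, minor quake, nearby quarry blast) = 0.039953/0.977840 ≈ 0.041

P(heavy truck traffic | spike, minor quake, nearby quarry blast) ≈ 0.041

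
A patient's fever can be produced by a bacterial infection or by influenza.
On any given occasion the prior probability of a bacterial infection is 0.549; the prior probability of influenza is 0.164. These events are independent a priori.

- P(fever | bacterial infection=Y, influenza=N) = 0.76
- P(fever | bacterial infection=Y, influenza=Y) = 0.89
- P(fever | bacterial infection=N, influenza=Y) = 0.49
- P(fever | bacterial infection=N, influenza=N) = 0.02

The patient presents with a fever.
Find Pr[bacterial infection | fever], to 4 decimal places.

Pr[bacterial infection | fever] ≈ 0.9074

P(fever) = 0.02×0.451×0.836 + 0.49×0.451×0.164 + 0.76×0.549×0.836 + 0.89×0.549×0.164 = 0.007541 + 0.036242 + 0.348813 + 0.080132 = 0.472728
Of this, 0.428945 comes from 0.348813 + 0.080132 (the bacterial infection=true cases).
P(bacterial infection | fever) = 0.428945 / 0.472728 ≈ 0.9074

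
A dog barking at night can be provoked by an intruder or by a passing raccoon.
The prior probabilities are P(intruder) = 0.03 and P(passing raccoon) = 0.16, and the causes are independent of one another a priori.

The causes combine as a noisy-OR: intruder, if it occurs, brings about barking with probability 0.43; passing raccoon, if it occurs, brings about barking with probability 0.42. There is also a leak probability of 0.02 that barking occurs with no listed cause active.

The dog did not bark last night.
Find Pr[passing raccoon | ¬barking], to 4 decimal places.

Pr[passing raccoon | ¬barking] ≈ 0.0995

Under noisy-OR, P(barking | causes) = 1 − (1−0.02)·∏(1−qᵢ) over the active causes.
P(¬barking) = 0.98*0.97*0.84 + 0.5684*0.97*0.16 + 0.5586*0.03*0.84 + 0.323988*0.03*0.16 = 0.798504 + 0.088216 + 0.014077 + 0.001555 = 0.902352
The passing raccoon-present share is 0.088216 + 0.001555 = 0.089771.
So P(passing raccoon | ¬barking) = 0.089771/0.902352 ≈ 0.0995.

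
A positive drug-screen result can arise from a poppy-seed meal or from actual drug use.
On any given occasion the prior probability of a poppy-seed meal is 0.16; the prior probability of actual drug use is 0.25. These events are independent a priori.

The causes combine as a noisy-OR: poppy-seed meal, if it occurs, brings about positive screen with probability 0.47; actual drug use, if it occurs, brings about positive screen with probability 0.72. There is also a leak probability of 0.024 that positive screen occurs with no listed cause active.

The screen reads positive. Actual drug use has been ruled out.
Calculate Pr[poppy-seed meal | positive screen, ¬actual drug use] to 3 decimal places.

Pr[poppy-seed meal | positive screen, ¬actual drug use] ≈ 0.793

Under noisy-OR, P(positive screen | causes) = 1 − (1−0.024)·∏(1−qᵢ) over the active causes.
P(positive screen | ¬actual drug use) = 0.024·0.84 + 0.48272·0.16 = 0.020160 + 0.077235 = 0.097395
Restricting to configurations with poppy-seed meal present: 0.48272·0.16 = 0.077235.
So P(poppy-seed meal | positive screen, ¬actual drug use) = 0.077235/0.097395 ≈ 0.793.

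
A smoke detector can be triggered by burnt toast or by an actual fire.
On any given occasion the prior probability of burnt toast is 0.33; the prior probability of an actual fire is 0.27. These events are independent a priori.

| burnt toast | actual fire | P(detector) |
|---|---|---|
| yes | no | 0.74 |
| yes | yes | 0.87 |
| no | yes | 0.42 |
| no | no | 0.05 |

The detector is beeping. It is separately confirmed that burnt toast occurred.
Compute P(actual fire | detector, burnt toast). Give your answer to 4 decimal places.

For the numerator, keep only actual fire=true terms: 0.87×0.27 = 0.234900
The normalizing constant is 0.74×0.73 + 0.87×0.27 = 0.775100
P(actual fire | detector, burnt toast) = 0.234900/0.775100 ≈ 0.3031

P(actual fire | detector, burnt toast) ≈ 0.3031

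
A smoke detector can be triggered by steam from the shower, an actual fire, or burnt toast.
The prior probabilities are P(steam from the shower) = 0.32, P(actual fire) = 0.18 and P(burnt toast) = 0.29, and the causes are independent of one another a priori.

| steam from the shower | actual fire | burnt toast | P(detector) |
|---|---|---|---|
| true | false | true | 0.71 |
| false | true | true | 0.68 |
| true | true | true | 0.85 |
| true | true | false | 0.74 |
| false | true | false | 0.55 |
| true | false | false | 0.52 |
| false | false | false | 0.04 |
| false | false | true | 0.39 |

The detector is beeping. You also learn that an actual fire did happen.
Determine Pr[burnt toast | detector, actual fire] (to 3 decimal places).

Enumerate the 4 (steam from the shower, burnt toast) configurations and weight by the priors:
  P(detector | actual fire) = 0.55×0.68×0.71 + 0.68×0.68×0.29 + 0.74×0.32×0.71 + 0.85×0.32×0.29
        = 0.265540 + 0.134096 + 0.168128 + 0.078880 = 0.646644
Keeping only the burnt toast-present terms gives 0.212976, so
  P(burnt toast | detector, actual fire) = 0.212976 / 0.646644 ≈ 0.329

Pr[burnt toast | detector, actual fire] ≈ 0.329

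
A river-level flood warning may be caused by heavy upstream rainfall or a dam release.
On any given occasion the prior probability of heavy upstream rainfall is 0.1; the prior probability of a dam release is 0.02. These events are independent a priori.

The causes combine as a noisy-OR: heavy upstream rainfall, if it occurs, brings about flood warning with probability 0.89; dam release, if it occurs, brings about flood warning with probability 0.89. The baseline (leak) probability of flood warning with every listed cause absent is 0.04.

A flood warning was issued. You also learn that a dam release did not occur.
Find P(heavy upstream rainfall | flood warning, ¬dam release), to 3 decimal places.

P(heavy upstream rainfall | flood warning, ¬dam release) ≈ 0.713

Under noisy-OR, P(flood warning | causes) = 1 − (1−0.04)·∏(1−qᵢ) over the active causes.
P(flood warning | ¬dam release) = 0.04×0.9 + 0.8944×0.1 = 0.036000 + 0.089440 = 0.125440
The heavy upstream rainfall-present share is 0.8944×0.1 = 0.089440.
P(heavy upstream rainfall | flood warning, ¬dam release) = 0.089440 / 0.125440 ≈ 0.713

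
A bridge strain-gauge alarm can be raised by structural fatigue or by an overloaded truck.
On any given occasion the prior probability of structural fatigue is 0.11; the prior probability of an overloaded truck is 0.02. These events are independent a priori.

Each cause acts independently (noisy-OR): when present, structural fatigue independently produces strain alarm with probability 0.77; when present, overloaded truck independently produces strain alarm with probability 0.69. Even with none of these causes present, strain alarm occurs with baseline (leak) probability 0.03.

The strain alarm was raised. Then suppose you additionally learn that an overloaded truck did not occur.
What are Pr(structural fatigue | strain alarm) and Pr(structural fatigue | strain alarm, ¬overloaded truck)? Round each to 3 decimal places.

Pr(structural fatigue | strain alarm) ≈ 0.690; Pr(structural fatigue | strain alarm, ¬overloaded truck) ≈ 0.762

Under noisy-OR, P(strain alarm | causes) = 1 − (1−0.03)·∏(1−qᵢ) over the active causes.
Numerator (weight on configurations with structural fatigue): 0.083750 + 0.002048 = 0.085798
The normalizing constant is 0.03*0.89*0.98 + 0.6993*0.89*0.02 + 0.7769*0.11*0.98 + 0.930839*0.11*0.02 = 0.124412
Posterior = 0.085798 / 0.124412 ≈ 0.690

Now condition on the additional information:
Sum P(strain alarm|·) weighted by the priors over both values of structural fatigue:
  P(strain alarm | ¬overloaded truck) = 0.03×0.89 + 0.7769×0.11
        = 0.026700 + 0.085459 = 0.112159
Keeping only the structural fatigue-present terms gives 0.085459, so
  P(structural fatigue | strain alarm, ¬overloaded truck) = 0.085459 / 0.112159 ≈ 0.762
With overloaded truck excluded, structural fatigue must carry more of the explanatory weight for the strain alarm.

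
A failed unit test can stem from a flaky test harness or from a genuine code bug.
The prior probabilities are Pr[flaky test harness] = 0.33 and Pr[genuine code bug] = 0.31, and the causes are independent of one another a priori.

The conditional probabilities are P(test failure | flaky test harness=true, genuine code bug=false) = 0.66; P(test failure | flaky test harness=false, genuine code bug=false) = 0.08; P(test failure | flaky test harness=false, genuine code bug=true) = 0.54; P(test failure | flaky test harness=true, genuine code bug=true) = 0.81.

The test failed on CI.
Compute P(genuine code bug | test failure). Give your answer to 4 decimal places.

P(genuine code bug | test failure) ≈ 0.5101

Enumerate the 4 (flaky test harness, genuine code bug) configurations and weight by the priors:
  P(test failure) = 0.08·0.67·0.69 + 0.54·0.67·0.31 + 0.66·0.33·0.69 + 0.81·0.33·0.31
        = 0.036984 + 0.112158 + 0.150282 + 0.082863 = 0.382287
Keeping only the genuine code bug-present terms gives 0.195021, so
  P(genuine code bug | test failure) = 0.195021 / 0.382287 ≈ 0.5101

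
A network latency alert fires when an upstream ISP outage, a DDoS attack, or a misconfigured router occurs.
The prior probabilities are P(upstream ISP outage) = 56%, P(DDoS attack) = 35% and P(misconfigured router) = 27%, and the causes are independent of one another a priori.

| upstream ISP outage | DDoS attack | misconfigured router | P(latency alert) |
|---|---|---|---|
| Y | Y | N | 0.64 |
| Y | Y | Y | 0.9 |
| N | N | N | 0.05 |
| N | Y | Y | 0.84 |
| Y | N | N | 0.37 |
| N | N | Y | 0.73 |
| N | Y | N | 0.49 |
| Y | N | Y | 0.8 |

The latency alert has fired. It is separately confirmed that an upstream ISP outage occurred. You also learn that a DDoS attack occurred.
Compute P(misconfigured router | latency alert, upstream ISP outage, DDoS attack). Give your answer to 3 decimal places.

P(misconfigured router | latency alert, upstream ISP outage, DDoS attack) ≈ 0.342

By total probability over both values of misconfigured router:
  P(latency alert | upstream ISP outage, DDoS attack) = 0.64*0.73 + 0.9*0.27
        = 0.467200 + 0.243000 = 0.710200
Configurations with misconfigured router contribute 0.243000, so
  P(misconfigured router | latency alert, upstream ISP outage, DDoS attack) = 0.243000 / 0.710200 ≈ 0.342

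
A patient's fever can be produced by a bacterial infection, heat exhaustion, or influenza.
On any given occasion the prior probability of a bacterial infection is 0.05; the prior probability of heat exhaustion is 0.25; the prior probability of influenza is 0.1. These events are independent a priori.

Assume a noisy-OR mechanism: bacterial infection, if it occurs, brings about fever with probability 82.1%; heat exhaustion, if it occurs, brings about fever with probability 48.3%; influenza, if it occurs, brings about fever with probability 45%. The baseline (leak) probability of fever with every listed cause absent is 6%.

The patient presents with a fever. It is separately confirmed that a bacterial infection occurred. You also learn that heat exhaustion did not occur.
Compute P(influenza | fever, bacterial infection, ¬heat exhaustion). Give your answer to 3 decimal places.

Under noisy-OR, P(fever | causes) = 1 − (1−0.06)·∏(1−qᵢ) over the active causes.
For the numerator, keep only influenza=true terms: 0.907457×0.1 = 0.090746
Normalizer over all consistent configurations: 0.83174×0.9 + 0.907457×0.1 = 0.839312
Posterior = 0.090746 / 0.839312 ≈ 0.108

P(influenza | fever, bacterial infection, ¬heat exhaustion) ≈ 0.108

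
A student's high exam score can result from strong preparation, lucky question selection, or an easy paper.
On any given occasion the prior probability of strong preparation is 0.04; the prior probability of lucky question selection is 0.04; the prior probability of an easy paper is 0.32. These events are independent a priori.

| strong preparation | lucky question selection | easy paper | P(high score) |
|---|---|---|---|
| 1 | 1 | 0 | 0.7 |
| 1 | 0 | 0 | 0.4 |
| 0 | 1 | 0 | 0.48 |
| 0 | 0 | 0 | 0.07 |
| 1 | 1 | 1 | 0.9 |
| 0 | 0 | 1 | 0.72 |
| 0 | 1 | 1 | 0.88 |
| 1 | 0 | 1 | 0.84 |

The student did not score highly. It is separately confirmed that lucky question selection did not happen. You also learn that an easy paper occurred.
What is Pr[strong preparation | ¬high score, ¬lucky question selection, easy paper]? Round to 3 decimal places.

Pr[strong preparation | ¬high score, ¬lucky question selection, easy paper] ≈ 0.023

By total probability over both values of strong preparation:
  P(¬high score | ¬lucky question selection, easy paper) = 0.28*0.96 + 0.16*0.04
        = 0.268800 + 0.006400 = 0.275200
The terms with strong preparation present sum to 0.006400, so
  P(strong preparation | ¬high score, ¬lucky question selection, easy paper) = 0.006400 / 0.275200 ≈ 0.023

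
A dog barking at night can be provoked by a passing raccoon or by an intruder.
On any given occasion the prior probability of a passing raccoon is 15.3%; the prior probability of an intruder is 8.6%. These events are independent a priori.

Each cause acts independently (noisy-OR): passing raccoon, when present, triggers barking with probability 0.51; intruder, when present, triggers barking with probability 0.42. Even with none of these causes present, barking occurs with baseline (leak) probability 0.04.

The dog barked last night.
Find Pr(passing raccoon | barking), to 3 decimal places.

Pr(passing raccoon | barking) ≈ 0.569

Under noisy-OR, P(barking | causes) = 1 − (1−0.04)·∏(1−qᵢ) over the active causes.
Weight on passing raccoon=true, given the evidence: 0.074060 + 0.009568 = 0.083628
Normalizer over all consistent configurations: 0.04·0.847·0.914 + 0.4432·0.847·0.086 + 0.5296·0.153·0.914 + 0.727168·0.153·0.086 = 0.146878
P(passing raccoon | barking) = 0.083628/0.146878 ≈ 0.569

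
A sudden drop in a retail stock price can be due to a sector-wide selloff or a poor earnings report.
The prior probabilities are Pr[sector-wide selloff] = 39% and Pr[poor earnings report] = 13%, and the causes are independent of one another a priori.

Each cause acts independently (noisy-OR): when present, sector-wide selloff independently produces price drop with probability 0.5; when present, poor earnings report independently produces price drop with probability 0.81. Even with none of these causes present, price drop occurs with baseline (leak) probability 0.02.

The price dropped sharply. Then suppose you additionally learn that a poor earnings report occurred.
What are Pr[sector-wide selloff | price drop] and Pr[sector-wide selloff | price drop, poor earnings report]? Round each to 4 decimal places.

Pr[sector-wide selloff | price drop] ≈ 0.7445; Pr[sector-wide selloff | price drop, poor earnings report] ≈ 0.4161

Under noisy-OR, P(price drop | causes) = 1 − (1−0.02)·∏(1−qᵢ) over the active causes.
P(price drop) = 0.02·0.61·0.87 + 0.8138·0.61·0.13 + 0.51·0.39·0.87 + 0.9069·0.39·0.13 = 0.010614 + 0.064534 + 0.173043 + 0.045980 = 0.294171
Of this, 0.219023 comes from 0.173043 + 0.045980 (the sector-wide selloff=true cases).
P(sector-wide selloff | price drop) = 0.219023 / 0.294171 ≈ 0.7445

Now also conditioning on poor earnings report=true:
By total probability over both values of sector-wide selloff:
  P(price drop | poor earnings report) = 0.8138·0.61 + 0.9069·0.39
        = 0.496418 + 0.353691 = 0.850109
The terms with sector-wide selloff present sum to 0.353691, so
  P(sector-wide selloff | price drop, poor earnings report) = 0.353691 / 0.850109 ≈ 0.4161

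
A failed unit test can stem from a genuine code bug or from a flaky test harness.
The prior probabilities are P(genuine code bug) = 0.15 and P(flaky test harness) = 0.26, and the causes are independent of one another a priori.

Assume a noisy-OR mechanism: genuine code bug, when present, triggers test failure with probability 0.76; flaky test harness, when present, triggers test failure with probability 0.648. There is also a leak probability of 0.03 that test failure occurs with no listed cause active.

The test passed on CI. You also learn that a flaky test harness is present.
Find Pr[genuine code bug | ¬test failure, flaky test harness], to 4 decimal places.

Under noisy-OR, P(test failure | causes) = 1 − (1−0.03)·∏(1−qᵢ) over the active causes.
Numerator (weight on configurations with genuine code bug): 0.081946×0.15 = 0.012292
The normalizing constant is 0.34144×0.85 + 0.081946×0.15 = 0.302516
P(genuine code bug | ¬test failure, flaky test harness) = 0.012292/0.302516 ≈ 0.0406

Pr[genuine code bug | ¬test failure, flaky test harness] ≈ 0.0406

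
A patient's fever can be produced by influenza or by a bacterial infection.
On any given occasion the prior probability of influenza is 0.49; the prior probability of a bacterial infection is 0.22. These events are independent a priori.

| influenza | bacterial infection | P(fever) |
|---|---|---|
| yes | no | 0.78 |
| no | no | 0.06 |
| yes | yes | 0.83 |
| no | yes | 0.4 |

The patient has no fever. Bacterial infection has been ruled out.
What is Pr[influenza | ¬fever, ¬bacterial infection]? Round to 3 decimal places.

By total probability over both values of influenza:
  P(¬fever | ¬bacterial infection) = 0.94×0.51 + 0.22×0.49
        = 0.479400 + 0.107800 = 0.587200
Keeping only the influenza-present terms gives 0.107800, so
  P(influenza | ¬fever, ¬bacterial infection) = 0.107800 / 0.587200 ≈ 0.184

Pr[influenza | ¬fever, ¬bacterial infection] ≈ 0.184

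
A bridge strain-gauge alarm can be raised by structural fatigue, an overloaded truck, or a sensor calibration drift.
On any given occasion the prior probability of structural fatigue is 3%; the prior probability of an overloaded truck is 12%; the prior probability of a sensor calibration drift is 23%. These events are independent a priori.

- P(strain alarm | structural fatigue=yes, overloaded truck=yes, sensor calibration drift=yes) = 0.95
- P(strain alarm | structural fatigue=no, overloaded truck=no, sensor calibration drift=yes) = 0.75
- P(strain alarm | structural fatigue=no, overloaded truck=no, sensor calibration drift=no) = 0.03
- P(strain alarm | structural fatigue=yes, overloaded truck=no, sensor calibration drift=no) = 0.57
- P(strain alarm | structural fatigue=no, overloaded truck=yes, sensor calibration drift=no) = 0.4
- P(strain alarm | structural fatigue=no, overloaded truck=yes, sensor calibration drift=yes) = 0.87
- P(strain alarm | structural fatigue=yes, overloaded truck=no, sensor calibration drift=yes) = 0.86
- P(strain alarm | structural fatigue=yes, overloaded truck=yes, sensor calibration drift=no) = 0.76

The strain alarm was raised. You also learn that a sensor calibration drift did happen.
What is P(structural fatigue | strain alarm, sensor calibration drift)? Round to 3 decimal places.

By total probability over the 4 (structural fatigue, overloaded truck) configurations:
  P(strain alarm | sensor calibration drift) = 0.75·0.97·0.88 + 0.87·0.97·0.12 + 0.86·0.03·0.88 + 0.95·0.03·0.12
        = 0.640200 + 0.101268 + 0.022704 + 0.003420 = 0.767592
Keeping only the structural fatigue-present terms gives 0.026124, so
  P(structural fatigue | strain alarm, sensor calibration drift) = 0.026124 / 0.767592 ≈ 0.034

P(structural fatigue | strain alarm, sensor calibration drift) ≈ 0.034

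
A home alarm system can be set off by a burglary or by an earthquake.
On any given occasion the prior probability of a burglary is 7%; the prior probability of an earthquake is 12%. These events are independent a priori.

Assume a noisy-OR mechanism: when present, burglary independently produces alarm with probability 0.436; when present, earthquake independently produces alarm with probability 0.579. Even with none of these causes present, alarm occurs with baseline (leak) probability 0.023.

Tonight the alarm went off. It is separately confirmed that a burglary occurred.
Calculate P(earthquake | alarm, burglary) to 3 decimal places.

P(earthquake | alarm, burglary) ≈ 0.189

Under noisy-OR, P(alarm | causes) = 1 − (1−0.023)·∏(1−qᵢ) over the active causes.
P(alarm | burglary) = 0.448972×0.88 + 0.768017×0.12 = 0.395095 + 0.092162 = 0.487257
Restricting to configurations with earthquake present: 0.768017×0.12 = 0.092162.
Hence the posterior is 0.092162/0.487257 ≈ 0.189.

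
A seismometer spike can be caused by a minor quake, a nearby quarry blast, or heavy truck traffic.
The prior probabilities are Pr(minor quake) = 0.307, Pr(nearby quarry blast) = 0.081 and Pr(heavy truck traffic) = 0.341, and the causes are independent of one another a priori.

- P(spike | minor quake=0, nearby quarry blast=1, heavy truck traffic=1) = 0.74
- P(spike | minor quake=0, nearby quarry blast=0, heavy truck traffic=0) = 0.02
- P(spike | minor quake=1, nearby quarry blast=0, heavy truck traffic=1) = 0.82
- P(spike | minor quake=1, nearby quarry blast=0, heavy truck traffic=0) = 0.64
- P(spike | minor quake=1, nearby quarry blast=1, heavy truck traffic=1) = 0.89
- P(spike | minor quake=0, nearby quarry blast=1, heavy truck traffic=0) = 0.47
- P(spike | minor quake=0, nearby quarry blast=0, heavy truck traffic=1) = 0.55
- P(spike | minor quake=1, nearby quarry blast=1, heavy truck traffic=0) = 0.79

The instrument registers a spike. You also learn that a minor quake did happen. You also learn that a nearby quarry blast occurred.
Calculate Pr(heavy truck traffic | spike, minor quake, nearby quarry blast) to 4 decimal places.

Pr(heavy truck traffic | spike, minor quake, nearby quarry blast) ≈ 0.3683

For the numerator, keep only heavy truck traffic=true terms: 0.89·0.341 = 0.303490
The normalizing constant is 0.79·0.659 + 0.89·0.341 = 0.824100
P(heavy truck traffic | spike, minor quake, nearby quarry blast) = 0.303490/0.824100 ≈ 0.3683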